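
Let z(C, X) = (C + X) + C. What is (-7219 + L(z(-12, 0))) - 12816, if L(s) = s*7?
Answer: -20203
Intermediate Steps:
z(C, X) = X + 2*C
L(s) = 7*s
(-7219 + L(z(-12, 0))) - 12816 = (-7219 + 7*(0 + 2*(-12))) - 12816 = (-7219 + 7*(0 - 24)) - 12816 = (-7219 + 7*(-24)) - 12816 = (-7219 - 168) - 12816 = -7387 - 12816 = -20203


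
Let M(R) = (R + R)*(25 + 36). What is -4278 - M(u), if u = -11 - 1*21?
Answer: -374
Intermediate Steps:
u = -32 (u = -11 - 21 = -32)
M(R) = 122*R (M(R) = (2*R)*61 = 122*R)
-4278 - M(u) = -4278 - 122*(-32) = -4278 - 1*(-3904) = -4278 + 3904 = -374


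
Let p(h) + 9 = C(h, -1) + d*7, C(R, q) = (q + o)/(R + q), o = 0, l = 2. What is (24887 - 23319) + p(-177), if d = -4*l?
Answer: 267535/178 ≈ 1503.0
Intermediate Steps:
C(R, q) = q/(R + q) (C(R, q) = (q + 0)/(R + q) = q/(R + q))
d = -8 (d = -4*2 = -8)
p(h) = -65 - 1/(-1 + h) (p(h) = -9 + (-1/(h - 1) - 8*7) = -9 + (-1/(-1 + h) - 56) = -9 + (-56 - 1/(-1 + h)) = -65 - 1/(-1 + h))
(24887 - 23319) + p(-177) = (24887 - 23319) + (64 - 65*(-177))/(-1 - 177) = 1568 + (64 + 11505)/(-178) = 1568 - 1/178*11569 = 1568 - 11569/178 = 267535/178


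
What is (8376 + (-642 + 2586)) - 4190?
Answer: 6130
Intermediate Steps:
(8376 + (-642 + 2586)) - 4190 = (8376 + 1944) - 4190 = 10320 - 4190 = 6130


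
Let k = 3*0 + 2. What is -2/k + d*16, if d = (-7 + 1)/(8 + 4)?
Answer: -9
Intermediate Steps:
k = 2 (k = 0 + 2 = 2)
d = -1/2 (d = -6/12 = -6*1/12 = -1/2 ≈ -0.50000)
-2/k + d*16 = -2/2 - 1/2*16 = -2*1/2 - 8 = -1 - 8 = -9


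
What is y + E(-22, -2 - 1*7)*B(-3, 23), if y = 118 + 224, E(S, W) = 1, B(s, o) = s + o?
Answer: 362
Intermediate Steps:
B(s, o) = o + s
y = 342
y + E(-22, -2 - 1*7)*B(-3, 23) = 342 + 1*(23 - 3) = 342 + 1*20 = 342 + 20 = 362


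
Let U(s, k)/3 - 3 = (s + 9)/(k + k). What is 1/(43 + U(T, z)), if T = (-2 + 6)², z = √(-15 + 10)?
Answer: 2*I/(15*√5 + 104*I) ≈ 0.017419 + 0.0056178*I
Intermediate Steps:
z = I*√5 (z = √(-5) = I*√5 ≈ 2.2361*I)
T = 16 (T = 4² = 16)
U(s, k) = 9 + 3*(9 + s)/(2*k) (U(s, k) = 9 + 3*((s + 9)/(k + k)) = 9 + 3*((9 + s)/((2*k))) = 9 + 3*((9 + s)*(1/(2*k))) = 9 + 3*((9 + s)/(2*k)) = 9 + 3*(9 + s)/(2*k))
1/(43 + U(T, z)) = 1/(43 + 3*(9 + 16 + 6*(I*√5))/(2*((I*√5)))) = 1/(43 + 3*(-I*√5/5)*(9 + 16 + 6*I*√5)/2) = 1/(43 + 3*(-I*√5/5)*(25 + 6*I*√5)/2) = 1/(43 - 3*I*√5*(25 + 6*I*√5)/10)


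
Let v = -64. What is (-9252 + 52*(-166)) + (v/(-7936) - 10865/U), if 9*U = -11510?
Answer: -2551262331/142724 ≈ -17876.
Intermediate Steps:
U = -11510/9 (U = (1/9)*(-11510) = -11510/9 ≈ -1278.9)
(-9252 + 52*(-166)) + (v/(-7936) - 10865/U) = (-9252 + 52*(-166)) + (-64/(-7936) - 10865/(-11510/9)) = (-9252 - 8632) + (-64*(-1/7936) - 10865*(-9/11510)) = -17884 + (1/124 + 19557/2302) = -17884 + 1213685/142724 = -2551262331/142724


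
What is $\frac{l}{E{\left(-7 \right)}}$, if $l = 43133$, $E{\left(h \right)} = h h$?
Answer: $\frac{43133}{49} \approx 880.27$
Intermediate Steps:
$E{\left(h \right)} = h^{2}$
$\frac{l}{E{\left(-7 \right)}} = \frac{43133}{\left(-7\right)^{2}} = \frac{43133}{49}$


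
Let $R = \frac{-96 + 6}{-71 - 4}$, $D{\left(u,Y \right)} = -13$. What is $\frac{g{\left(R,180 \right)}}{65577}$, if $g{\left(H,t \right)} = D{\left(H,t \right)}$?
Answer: $- \frac{13}{65577} \approx -0.00019824$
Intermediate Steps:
$R = \frac{6}{5}$ ($R = - \frac{90}{-75} = \left(-90\right) \left(- \frac{1}{75}\right) = \frac{6}{5} \approx 1.2$)
$g{\left(H,t \right)} = -13$
$\frac{g{\left(R,180 \right)}}{65577} = - \frac{13}{65577}$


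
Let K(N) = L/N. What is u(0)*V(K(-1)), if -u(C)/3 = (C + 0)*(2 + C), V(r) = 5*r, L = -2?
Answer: 0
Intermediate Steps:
K(N) = -2/N
u(C) = -3*C*(2 + C) (u(C) = -3*(C + 0)*(2 + C) = -3*C*(2 + C))
u(0)*V(K(-1)) = (-3*0*(2 + 0))*(5*(-2/(-1))) = (-3*0*2)*(5*(-2*(-1))) = 0*(5*2) = 0*10 = 0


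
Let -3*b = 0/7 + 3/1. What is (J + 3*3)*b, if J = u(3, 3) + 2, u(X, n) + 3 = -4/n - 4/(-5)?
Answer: -112/15 ≈ -7.4667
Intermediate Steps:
u(X, n) = -11/5 - 4/n (u(X, n) = -3 + (-4/n - 4/(-5)) = -3 + (-4/n - 4*(-⅕)) = -3 + (-4/n + ⅘) = -3 + (⅘ - 4/n) = -11/5 - 4/n)
b = -1 (b = -(0/7 + 3/1)/3 = -(0*(⅐) + 3*1)/3 = -(0 + 3)/3 = -⅓*3 = -1)
J = -23/15 (J = (-11/5 - 4/3) + 2 = -53/15 + 2 = -23/15 ≈ -1.5333)
(J + 3*3)*b = (-23/15 + 3*3)*(-1) = (-23/15 + 9)*(-1) = (112/15)*(-1) = -112/15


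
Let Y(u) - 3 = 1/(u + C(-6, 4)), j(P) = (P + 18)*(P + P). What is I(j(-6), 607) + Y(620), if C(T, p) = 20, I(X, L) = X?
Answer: -90239/640 ≈ -141.00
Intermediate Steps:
j(P) = 2*P*(18 + P) (j(P) = (18 + P)*(2*P) = 2*P*(18 + P))
Y(u) = 3 + 1/(20 + u) (Y(u) = 3 + 1/(u + 20) = 3 + 1/(20 + u))
I(j(-6), 607) + Y(620) = 2*(-6)*(18 - 6) + (61 + 3*620)/(20 + 620) = 2*(-6)*12 + (61 + 1860)/640 = -144 + (1/640)*1921 = -144 + 1921/640 = -90239/640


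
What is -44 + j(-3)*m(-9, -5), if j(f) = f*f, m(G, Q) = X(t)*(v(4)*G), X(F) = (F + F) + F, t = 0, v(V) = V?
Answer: -44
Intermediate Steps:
X(F) = 3*F (X(F) = 2*F + F = 3*F)
m(G, Q) = 0 (m(G, Q) = (3*0)*(4*G) = 0*(4*G) = 0)
j(f) = f²
-44 + j(-3)*m(-9, -5) = -44 + (-3)²*0 = -44 + 9*0 = -44 + 0 = -44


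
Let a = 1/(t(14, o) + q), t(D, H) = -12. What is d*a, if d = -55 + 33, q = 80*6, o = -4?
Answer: -11/234 ≈ -0.047009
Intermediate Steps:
q = 480
a = 1/468 (a = 1/(-12 + 480) = 1/468 ≈ 0.0021368)
d = -22
d*a = -22*1/468 = -11/234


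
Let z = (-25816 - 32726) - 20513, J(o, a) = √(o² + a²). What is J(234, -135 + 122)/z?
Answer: -13*√13/15811 ≈ -0.0029645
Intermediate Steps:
J(o, a) = √(a² + o²)
z = -79055 (z = -58542 - 20513 = -79055)
J(234, -135 + 122)/z = √((-135 + 122)² + 234²)/(-79055) = √((-13)² + 54756)*(-1/79055) = √(169 + 54756)*(-1/79055) = √54925*(-1/79055) = (65*√13)*(-1/79055) = -13*√13/15811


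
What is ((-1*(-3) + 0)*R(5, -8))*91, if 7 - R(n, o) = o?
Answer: 4095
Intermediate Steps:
R(n, o) = 7 - o
((-1*(-3) + 0)*R(5, -8))*91 = ((-1*(-3) + 0)*(7 - 1*(-8)))*91 = ((3 + 0)*(7 + 8))*91 = (3*15)*91 = 45*91 = 4095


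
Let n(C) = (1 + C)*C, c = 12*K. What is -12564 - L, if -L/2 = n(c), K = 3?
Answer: -9900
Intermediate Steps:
c = 36 (c = 12*3 = 36)
n(C) = C*(1 + C)
L = -2664 (L = -72*(1 + 36) = -72*37 = -2*1332 = -2664)
-12564 - L = -12564 - 1*(-2664) = -12564 + 2664 = -9900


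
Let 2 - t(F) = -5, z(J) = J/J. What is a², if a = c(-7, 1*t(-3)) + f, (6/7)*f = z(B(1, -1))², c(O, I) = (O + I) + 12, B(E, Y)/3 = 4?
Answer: 6241/36 ≈ 173.36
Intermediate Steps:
B(E, Y) = 12 (B(E, Y) = 3*4 = 12)
z(J) = 1
t(F) = 7 (t(F) = 2 - 1*(-5) = 2 + 5 = 7)
c(O, I) = 12 + I + O (c(O, I) = (I + O) + 12 = 12 + I + O)
f = 7/6 (f = (7/6)*1² = (7/6)*1 = 7/6 ≈ 1.1667)
a = 79/6 (a = (12 + 1*7 - 7) + 7/6 = (12 + 7 - 7) + 7/6 = 12 + 7/6 = 79/6 ≈ 13.167)
a² = (79/6)² = 6241/36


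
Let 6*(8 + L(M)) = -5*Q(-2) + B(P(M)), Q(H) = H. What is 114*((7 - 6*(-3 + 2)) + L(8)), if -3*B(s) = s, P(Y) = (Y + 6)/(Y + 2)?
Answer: 11267/15 ≈ 751.13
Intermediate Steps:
P(Y) = (6 + Y)/(2 + Y)
B(s) = -s/3
L(M) = -19/3 - (6 + M)/(18*(2 + M)) (L(M) = -8 + (-5*(-2) - (6 + M)/(3*(2 + M)))/6 = -8 + (10 - (6 + M)/(3*(2 + M)))/6 = -8 + (5/3 - (6 + M)/(18*(2 + M))) = -19/3 - (6 + M)/(18*(2 + M)))
114*((7 - 6*(-3 + 2)) + L(8)) = 114*((7 - 6*(-3 + 2)) + (-234 - 115*8)/(18*(2 + 8))) = 114*((7 - 6*(-1)) + (1/18)*(-234 - 920)/10) = 114*((7 + 6) + (1/18)*(1/10)*(-1154)) = 114*(13 - 577/90) = 114*(593/90) = 11267/15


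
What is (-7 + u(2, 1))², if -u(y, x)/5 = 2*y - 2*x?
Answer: 289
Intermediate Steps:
u(y, x) = -10*y + 10*x (u(y, x) = -5*(2*y - 2*x) = -5*(-2*x + 2*y) = -10*y + 10*x)
(-7 + u(2, 1))² = (-7 + (-10*2 + 10*1))² = (-7 + (-20 + 10))² = (-7 - 10)² = (-17)² = 289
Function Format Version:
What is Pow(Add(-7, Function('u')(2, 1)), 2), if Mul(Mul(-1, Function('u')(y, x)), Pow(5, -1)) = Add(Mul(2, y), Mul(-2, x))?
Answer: 289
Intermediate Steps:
Function('u')(y, x) = Add(Mul(-10, y), Mul(10, x)) (Function('u')(y, x) = Mul(-5, Add(Mul(2, y), Mul(-2, x))) = Mul(-5, Add(Mul(-2, x), Mul(2, y))) = Add(Mul(-10, y), Mul(10, x)))
Pow(Add(-7, Function('u')(2, 1)), 2) = Pow(Add(-7, Add(Mul(-10, 2), Mul(10, 1))), 2) = Pow(Add(-7, Add(-20, 10)), 2) = Pow(Add(-7, -10), 2) = Pow(-17, 2) = 289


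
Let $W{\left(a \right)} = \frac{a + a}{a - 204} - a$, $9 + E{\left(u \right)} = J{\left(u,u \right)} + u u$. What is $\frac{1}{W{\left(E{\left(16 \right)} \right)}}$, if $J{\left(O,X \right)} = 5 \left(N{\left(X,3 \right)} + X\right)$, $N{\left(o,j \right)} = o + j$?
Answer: $- \frac{109}{45576} \approx -0.0023916$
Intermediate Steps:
$N{\left(o,j \right)} = j + o$
$J{\left(O,X \right)} = 15 + 10 X$ ($J{\left(O,X \right)} = 5 \left(\left(3 + X\right) + X\right) = 5 \left(3 + 2 X\right) = 15 + 10 X$)
$E{\left(u \right)} = 6 + u^{2} + 10 u$ ($E{\left(u \right)} = -9 + \left(\left(15 + 10 u\right) + u u\right) = -9 + \left(\left(15 + 10 u\right) + u^{2}\right) = -9 + \left(15 + u^{2} + 10 u\right) = 6 + u^{2} + 10 u$)
$W{\left(a \right)} = - a + \frac{2 a}{-204 + a}$ ($W{\left(a \right)} = \frac{2 a}{-204 + a} - a = - a + \frac{2 a}{-204 + a}$)
$\frac{1}{W{\left(E{\left(16 \right)} \right)}} = \frac{1}{\left(6 + 16^{2} + 10 \cdot 16\right) \frac{1}{-204 + \left(6 + 16^{2} + 10 \cdot 16\right)} \left(206 - \left(6 + 16^{2} + 10 \cdot 16\right)\right)} = \frac{1}{\left(6 + 256 + 160\right) \frac{1}{-204 + \left(6 + 256 + 160\right)} \left(206 - \left(6 + 256 + 160\right)\right)} = \frac{1}{422 \frac{1}{-204 + 422} \left(206 - 422\right)} = \frac{1}{422 \cdot \frac{1}{218} \left(206 - 422\right)} = \frac{1}{422 \cdot \frac{1}{218} \left(-216\right)} = \frac{1}{- \frac{45576}{109}} = - \frac{109}{45576}$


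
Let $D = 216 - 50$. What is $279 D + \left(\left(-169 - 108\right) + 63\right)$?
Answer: $46100$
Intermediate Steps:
$D = 166$ ($D = 216 - 50 = 166$)
$279 D + \left(\left(-169 - 108\right) + 63\right) = 279 \cdot 166 + \left(\left(-169 - 108\right) + 63\right) = 46314 + \left(-277 + 63\right) = 46314 - 214 = 46100$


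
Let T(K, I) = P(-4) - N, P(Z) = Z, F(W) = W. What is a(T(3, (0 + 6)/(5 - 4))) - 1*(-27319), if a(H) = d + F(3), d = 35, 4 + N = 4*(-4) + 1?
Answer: 27357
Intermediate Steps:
N = -19 (N = -4 + (4*(-4) + 1) = -4 + (-16 + 1) = -4 - 15 = -19)
T(K, I) = 15 (T(K, I) = -4 - 1*(-19) = -4 + 19 = 15)
a(H) = 38 (a(H) = 35 + 3 = 38)
a(T(3, (0 + 6)/(5 - 4))) - 1*(-27319) = 38 - 1*(-27319) = 38 + 27319 = 27357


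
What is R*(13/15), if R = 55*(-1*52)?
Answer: -7436/3 ≈ -2478.7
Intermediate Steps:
R = -2860 (R = 55*(-52) = -2860)
R*(13/15) = -37180/15 = -2860*13/15 = -7436/3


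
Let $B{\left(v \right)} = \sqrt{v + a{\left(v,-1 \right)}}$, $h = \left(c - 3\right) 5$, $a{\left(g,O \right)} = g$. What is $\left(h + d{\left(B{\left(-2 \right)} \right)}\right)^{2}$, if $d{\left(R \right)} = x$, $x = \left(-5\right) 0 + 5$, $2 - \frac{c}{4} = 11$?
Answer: $36100$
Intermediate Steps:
$c = -36$ ($c = 8 - 44 = -36$)
$h = -195$ ($h = \left(-36 - 3\right) 5 = \left(-39\right) 5 = -195$)
$x = 5$ ($x = 0 + 5 = 5$)
$B{\left(v \right)} = \sqrt{2} \sqrt{v}$ ($B{\left(v \right)} = \sqrt{v + v} = \sqrt{2 v} = \sqrt{2} \sqrt{v}$)
$d{\left(R \right)} = 5$
$\left(h + d{\left(B{\left(-2 \right)} \right)}\right)^{2} = \left(-195 + 5\right)^{2} = \left(-190\right)^{2} = 36100$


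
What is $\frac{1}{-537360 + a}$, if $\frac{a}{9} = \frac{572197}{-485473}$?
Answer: $- \frac{485473}{260878921053} \approx -1.8609 \cdot 10^{-6}$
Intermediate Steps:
$a = - \frac{5149773}{485473}$ ($a = 9 \frac{572197}{-485473} = 9 \cdot 572197 \left(- \frac{1}{485473}\right) = 9 \left(- \frac{572197}{485473}\right) = - \frac{5149773}{485473} \approx -10.608$)
$\frac{1}{-537360 + a} = \frac{1}{-537360 - \frac{5149773}{485473}} = \frac{1}{- \frac{260878921053}{485473}} = - \frac{485473}{260878921053}$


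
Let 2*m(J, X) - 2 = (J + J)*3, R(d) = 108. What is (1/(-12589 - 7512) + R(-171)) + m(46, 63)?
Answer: 4964946/20101 ≈ 247.00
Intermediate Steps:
m(J, X) = 1 + 3*J (m(J, X) = 1 + ((J + J)*3)/2 = 1 + ((2*J)*3)/2 = 1 + (6*J)/2 = 1 + 3*J)
(1/(-12589 - 7512) + R(-171)) + m(46, 63) = (1/(-12589 - 7512) + 108) + (1 + 3*46) = (1/(-20101) + 108) + (1 + 138) = (-1/20101 + 108) + 139 = 2170907/20101 + 139 = 4964946/20101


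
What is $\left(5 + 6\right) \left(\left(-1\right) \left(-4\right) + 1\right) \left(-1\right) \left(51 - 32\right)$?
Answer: $-1045$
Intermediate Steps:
$\left(5 + 6\right) \left(\left(-1\right) \left(-4\right) + 1\right) \left(-1\right) \left(51 - 32\right) = 11 \left(4 + 1\right) \left(-1\right) 19 = 11 \cdot 5 \left(-1\right) 19 = 55 \left(-1\right) 19 = \left(-55\right) 19 = -1045$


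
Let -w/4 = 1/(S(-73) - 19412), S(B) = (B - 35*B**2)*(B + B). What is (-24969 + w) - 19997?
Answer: -306021014295/6805609 ≈ -44966.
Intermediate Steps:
S(B) = 2*B*(B - 35*B**2) (S(B) = (B - 35*B**2)*(2*B) = 2*B*(B - 35*B**2))
w = -1/6805609 (w = -4/((-73)**2*(2 - 70*(-73)) - 19412) = -4/(5329*(2 + 5110) - 19412) = -4/(5329*5112 - 19412) = -4/(27241848 - 19412) = -4/27222436 = -4*1/27222436 = -1/6805609 ≈ -1.4694e-7)
(-24969 + w) - 19997 = (-24969 - 1/6805609) - 19997 = -169929251122/6805609 - 19997 = -306021014295/6805609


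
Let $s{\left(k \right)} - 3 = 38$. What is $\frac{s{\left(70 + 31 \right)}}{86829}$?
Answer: $\frac{41}{86829} \approx 0.00047219$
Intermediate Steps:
$s{\left(k \right)} = 41$ ($s{\left(k \right)} = 3 + 38 = 41$)
$\frac{s{\left(70 + 31 \right)}}{86829} = \frac{41}{86829}$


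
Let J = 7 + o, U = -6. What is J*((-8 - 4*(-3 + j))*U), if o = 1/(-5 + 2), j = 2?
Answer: 160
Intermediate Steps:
o = -⅓ (o = 1/(-3) = -⅓ ≈ -0.33333)
J = 20/3 (J = 7 - ⅓ = 20/3 ≈ 6.6667)
J*((-8 - 4*(-3 + j))*U) = 20*((-8 - 4*(-3 + 2))*(-6))/3 = 20*((-8 - 4*(-1))*(-6))/3 = 20*((-8 + 4)*(-6))/3 = 20*(-4*(-6))/3 = (20/3)*24 = 160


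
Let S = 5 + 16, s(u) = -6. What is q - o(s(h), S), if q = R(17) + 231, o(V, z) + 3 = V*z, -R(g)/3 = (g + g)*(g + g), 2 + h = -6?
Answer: -3108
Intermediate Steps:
h = -8 (h = -2 - 6 = -8)
S = 21
R(g) = -12*g² (R(g) = -3*(g + g)*(g + g) = -3*2*g*2*g = -12*g²)
o(V, z) = -3 + V*z
q = -3237 (q = -12*17² + 231 = -12*289 + 231 = -3468 + 231 = -3237)
q - o(s(h), S) = -3237 - (-3 - 6*21) = -3237 - (-3 - 126) = -3237 - 1*(-129) = -3237 + 129 = -3108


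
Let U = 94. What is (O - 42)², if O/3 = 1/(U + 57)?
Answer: 40182921/22801 ≈ 1762.3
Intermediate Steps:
O = 3/151 (O = 3/(94 + 57) = 3/151 ≈ 0.019868)
(O - 42)² = (3/151 - 42)² = (-6339/151)² = 40182921/22801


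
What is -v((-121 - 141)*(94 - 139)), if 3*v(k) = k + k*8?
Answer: -35370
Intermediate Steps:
v(k) = 3*k (v(k) = (k + k*8)/3 = (k + 8*k)/3 = (9*k)/3 = 3*k)
-v((-121 - 141)*(94 - 139)) = -3*(-121 - 141)*(94 - 139) = -3*(-262*(-45)) = -3*11790 = -1*35370 = -35370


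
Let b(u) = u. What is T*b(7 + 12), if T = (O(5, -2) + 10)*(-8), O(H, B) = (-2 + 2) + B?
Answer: -1216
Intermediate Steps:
O(H, B) = B (O(H, B) = 0 + B = B)
T = -64 (T = (-2 + 10)*(-8) = 8*(-8) = -64)
T*b(7 + 12) = -64*(7 + 12) = -64*19 = -1216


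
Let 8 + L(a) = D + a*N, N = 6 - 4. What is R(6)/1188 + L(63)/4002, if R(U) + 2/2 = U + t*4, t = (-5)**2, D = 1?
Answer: 31199/264132 ≈ 0.11812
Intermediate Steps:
N = 2
t = 25
R(U) = 99 + U (R(U) = -1 + (U + 25*4) = -1 + (U + 100) = -1 + (100 + U) = 99 + U)
L(a) = -7 + 2*a (L(a) = -8 + (1 + a*2) = -8 + (1 + 2*a) = -7 + 2*a)
R(6)/1188 + L(63)/4002 = (99 + 6)/1188 + (-7 + 2*63)/4002 = 105*(1/1188) + (-7 + 126)*(1/4002) = 35/396 + 119*(1/4002) = 35/396 + 119/4002 = 31199/264132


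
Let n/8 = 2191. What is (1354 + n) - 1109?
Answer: 17773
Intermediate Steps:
n = 17528 (n = 8*2191 = 17528)
(1354 + n) - 1109 = (1354 + 17528) - 1109 = 18882 - 1109 = 17773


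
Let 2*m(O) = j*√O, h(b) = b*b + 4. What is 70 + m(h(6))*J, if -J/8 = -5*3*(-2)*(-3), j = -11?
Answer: 70 - 7920*√10 ≈ -24975.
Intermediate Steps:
h(b) = 4 + b² (h(b) = b² + 4 = 4 + b²)
m(O) = -11*√O/2 (m(O) = (-11*√O)/2 = -11*√O/2)
J = 720 (J = -(-40)*(3*(-2))*(-3) = -(-40)*(-6*(-3)) = -(-40)*18 = -8*(-90) = 720)
70 + m(h(6))*J = 70 - 11*√(4 + 6²)/2*720 = 70 - 11*√(4 + 36)/2*720 = 70 - 11*√10*720 = 70 - 7920*√10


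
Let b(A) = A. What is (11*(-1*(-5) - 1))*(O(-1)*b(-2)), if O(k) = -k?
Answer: -88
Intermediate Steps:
(11*(-1*(-5) - 1))*(O(-1)*b(-2)) = (11*(-1*(-5) - 1))*(-1*(-1)*(-2)) = (11*(5 - 1))*(1*(-2)) = (11*4)*(-2) = 44*(-2) = -88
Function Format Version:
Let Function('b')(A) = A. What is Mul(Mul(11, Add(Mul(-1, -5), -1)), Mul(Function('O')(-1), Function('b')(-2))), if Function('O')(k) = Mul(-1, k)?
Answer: -88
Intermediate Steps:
Mul(Mul(11, Add(Mul(-1, -5), -1)), Mul(Function('O')(-1), Function('b')(-2))) = Mul(Mul(11, Add(Mul(-1, -5), -1)), Mul(Mul(-1, -1), -2)) = Mul(Mul(11, Add(5, -1)), Mul(1, -2)) = Mul(Mul(11, 4), -2) = Mul(44, -2) = -88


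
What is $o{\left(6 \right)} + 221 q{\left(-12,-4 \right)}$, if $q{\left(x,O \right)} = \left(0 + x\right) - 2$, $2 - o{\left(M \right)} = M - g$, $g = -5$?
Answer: $-3103$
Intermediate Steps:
$o{\left(M \right)} = -3 - M$ ($o{\left(M \right)} = 2 - \left(M - -5\right) = 2 - \left(M + 5\right) = 2 - \left(5 + M\right) = -3 - M$)
$q{\left(x,O \right)} = -2 + x$ ($q{\left(x,O \right)} = x - 2 = -2 + x$)
$o{\left(6 \right)} + 221 q{\left(-12,-4 \right)} = \left(-3 - 6\right) + 221 \left(-2 - 12\right) = \left(-3 - 6\right) + 221 \left(-14\right) = -9 - 3094 = -3103$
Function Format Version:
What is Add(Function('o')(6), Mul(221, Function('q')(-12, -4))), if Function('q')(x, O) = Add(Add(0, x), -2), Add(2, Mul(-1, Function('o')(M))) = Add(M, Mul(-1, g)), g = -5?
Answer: -3103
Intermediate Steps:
Function('o')(M) = Add(-3, Mul(-1, M)) (Function('o')(M) = Add(2, Mul(-1, Add(M, Mul(-1, -5)))) = Add(2, Mul(-1, Add(M, 5))) = Add(2, Mul(-1, Add(5, M))) = Add(2, Add(-5, Mul(-1, M))) = Add(-3, Mul(-1, M)))
Function('q')(x, O) = Add(-2, x) (Function('q')(x, O) = Add(x, -2) = Add(-2, x))
Add(Function('o')(6), Mul(221, Function('q')(-12, -4))) = Add(Add(-3, Mul(-1, 6)), Mul(221, Add(-2, -12))) = Add(Add(-3, -6), Mul(221, -14)) = Add(-9, -3094) = -3103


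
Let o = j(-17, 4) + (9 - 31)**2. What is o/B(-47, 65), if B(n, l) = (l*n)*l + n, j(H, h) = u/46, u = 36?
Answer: -5575/2284153 ≈ -0.0024407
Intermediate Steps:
j(H, h) = 18/23 (j(H, h) = 36/46 = 36*(1/46) = 18/23)
B(n, l) = n + n*l**2 (B(n, l) = n*l**2 + n = n + n*l**2)
o = 11150/23 (o = 18/23 + (9 - 31)**2 = 18/23 + (-22)**2 = 18/23 + 484 = 11150/23 ≈ 484.78)
o/B(-47, 65) = 11150/(23*((-47*(1 + 65**2)))) = 11150/(23*((-47*(1 + 4225)))) = 11150/(23*((-47*4226))) = (11150/23)/(-198622) = (11150/23)*(-1/198622) = -5575/2284153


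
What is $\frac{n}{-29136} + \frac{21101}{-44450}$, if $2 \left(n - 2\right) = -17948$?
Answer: $- \frac{26999167}{161886900} \approx -0.16678$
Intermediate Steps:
$n = -8972$ ($n = 2 + \frac{1}{2} \left(-17948\right) = 2 - 8974 = -8972$)
$\frac{n}{-29136} + \frac{21101}{-44450} = - \frac{8972}{-29136} + \frac{21101}{-44450} = \left(-8972\right) \left(- \frac{1}{29136}\right) + 21101 \left(- \frac{1}{44450}\right) = \frac{2243}{7284} - \frac{21101}{44450} = - \frac{26999167}{161886900}$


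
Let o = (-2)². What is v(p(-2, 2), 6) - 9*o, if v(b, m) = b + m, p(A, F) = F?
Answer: -28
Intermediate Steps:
o = 4
v(p(-2, 2), 6) - 9*o = (2 + 6) - 9*4 = 8 - 36 = -28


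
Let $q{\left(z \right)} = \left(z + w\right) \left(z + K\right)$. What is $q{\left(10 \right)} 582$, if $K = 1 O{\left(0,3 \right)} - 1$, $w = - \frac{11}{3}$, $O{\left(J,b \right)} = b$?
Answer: $44232$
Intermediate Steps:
$w = - \frac{11}{3}$ ($w = \left(-11\right) \frac{1}{3} = - \frac{11}{3} \approx -3.6667$)
$K = 2$ ($K = 1 \cdot 3 - 1 = 3 - 1 = 2$)
$q{\left(z \right)} = \left(2 + z\right) \left(- \frac{11}{3} + z\right)$ ($q{\left(z \right)} = \left(z - \frac{11}{3}\right) \left(z + 2\right) = \left(- \frac{11}{3} + z\right) \left(2 + z\right) = \left(2 + z\right) \left(- \frac{11}{3} + z\right)$)
$q{\left(10 \right)} 582 = \left(- \frac{22}{3} + 10^{2} - \frac{50}{3}\right) 582 = \left(- \frac{22}{3} + 100 - \frac{50}{3}\right) 582 = 76 \cdot 582 = 44232$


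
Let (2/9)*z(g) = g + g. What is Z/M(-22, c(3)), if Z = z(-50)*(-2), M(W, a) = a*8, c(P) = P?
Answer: 75/2 ≈ 37.500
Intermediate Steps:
z(g) = 9*g (z(g) = 9*(g + g)/2 = 9*(2*g)/2 = 9*g)
M(W, a) = 8*a
Z = 900 (Z = (9*(-50))*(-2) = -450*(-2) = 900)
Z/M(-22, c(3)) = 900/((8*3)) = 900/24 = 900*(1/24) = 75/2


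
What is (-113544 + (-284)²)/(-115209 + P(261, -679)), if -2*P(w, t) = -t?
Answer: 65776/231097 ≈ 0.28463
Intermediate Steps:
P(w, t) = t/2 (P(w, t) = -(-1)*t/2 = t/2)
(-113544 + (-284)²)/(-115209 + P(261, -679)) = (-113544 + (-284)²)/(-115209 + (½)*(-679)) = (-113544 + 80656)/(-115209 - 679/2) = -32888/(-231097/2) = -32888*(-2/231097) = 65776/231097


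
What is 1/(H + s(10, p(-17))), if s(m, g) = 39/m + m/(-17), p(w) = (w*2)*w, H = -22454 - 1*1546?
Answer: -170/4079437 ≈ -4.1672e-5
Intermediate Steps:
H = -24000 (H = -22454 - 1546 = -24000)
p(w) = 2*w² (p(w) = (2*w)*w = 2*w²)
s(m, g) = 39/m - m/17 (s(m, g) = 39/m + m*(-1/17) = 39/m - m/17)
1/(H + s(10, p(-17))) = 1/(-24000 + (39/10 - 1/17*10)) = 1/(-24000 + (39*(⅒) - 10/17)) = 1/(-24000 + (39/10 - 10/17)) = 1/(-24000 + 563/170) = 1/(-4079437/170) = -170/4079437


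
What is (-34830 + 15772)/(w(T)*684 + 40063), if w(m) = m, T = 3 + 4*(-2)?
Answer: -19058/36643 ≈ -0.52010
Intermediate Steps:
T = -5 (T = 3 - 8 = -5)
(-34830 + 15772)/(w(T)*684 + 40063) = (-34830 + 15772)/(-5*684 + 40063) = -19058/(-3420 + 40063) = -19058/36643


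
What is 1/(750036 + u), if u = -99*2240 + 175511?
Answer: 1/703787 ≈ 1.4209e-6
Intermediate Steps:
u = -46249 (u = -221760 + 175511 = -46249)
1/(750036 + u) = 1/(750036 - 46249) = 1/703787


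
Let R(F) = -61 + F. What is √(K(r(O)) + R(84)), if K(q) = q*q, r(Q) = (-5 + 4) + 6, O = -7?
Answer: 4*√3 ≈ 6.9282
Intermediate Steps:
r(Q) = 5 (r(Q) = -1 + 6 = 5)
K(q) = q²
√(K(r(O)) + R(84)) = √(5² + (-61 + 84)) = √(25 + 23) = √48 = 4*√3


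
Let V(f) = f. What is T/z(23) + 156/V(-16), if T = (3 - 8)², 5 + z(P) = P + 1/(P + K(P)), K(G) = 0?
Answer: -2777/332 ≈ -8.3645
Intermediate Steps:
z(P) = -5 + P + 1/P (z(P) = -5 + (P + 1/(P + 0)) = -5 + (P + 1/P) = -5 + P + 1/P)
T = 25 (T = (-5)² = 25)
T/z(23) + 156/V(-16) = 25/(-5 + 23 + 1/23) + 156/(-16) = 25/(-5 + 23 + 1/23) + 156*(-1/16) = 25/(415/23) - 39/4 = 25*(23/415) - 39/4 = 115/83 - 39/4 = -2777/332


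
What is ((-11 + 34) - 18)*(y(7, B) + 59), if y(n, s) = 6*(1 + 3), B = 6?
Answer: 415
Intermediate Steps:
y(n, s) = 24 (y(n, s) = 6*4 = 24)
((-11 + 34) - 18)*(y(7, B) + 59) = ((-11 + 34) - 18)*(24 + 59) = (23 - 18)*83 = 5*83 = 415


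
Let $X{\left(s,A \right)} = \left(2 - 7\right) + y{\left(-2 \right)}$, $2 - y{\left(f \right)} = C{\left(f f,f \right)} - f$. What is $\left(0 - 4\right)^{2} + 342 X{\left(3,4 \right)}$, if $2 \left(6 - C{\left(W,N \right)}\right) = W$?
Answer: $-3062$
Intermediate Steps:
$C{\left(W,N \right)} = 6 - \frac{W}{2}$
$y{\left(f \right)} = -4 + f + \frac{f^{2}}{2}$ ($y{\left(f \right)} = 2 - \left(\left(6 - \frac{f f}{2}\right) - f\right) = 2 - \left(\left(6 - \frac{f^{2}}{2}\right) - f\right) = 2 - \left(6 - f - \frac{f^{2}}{2}\right) = 2 + \left(-6 + f + \frac{f^{2}}{2}\right) = -4 + f + \frac{f^{2}}{2}$)
$X{\left(s,A \right)} = -9$ ($X{\left(s,A \right)} = \left(2 - 7\right) - \left(6 - 2\right) = -5 - 4 = -9$)
$\left(0 - 4\right)^{2} + 342 X{\left(3,4 \right)} = \left(0 - 4\right)^{2} + 342 \left(-9\right) = \left(-4\right)^{2} - 3078 = 16 - 3078 = -3062$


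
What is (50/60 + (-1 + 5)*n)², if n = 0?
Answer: 25/36 ≈ 0.69444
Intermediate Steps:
(50/60 + (-1 + 5)*n)² = (50/60 + (-1 + 5)*0)² = (50*(1/60) + 4*0)² = (⅚ + 0)² = (⅚)² = 25/36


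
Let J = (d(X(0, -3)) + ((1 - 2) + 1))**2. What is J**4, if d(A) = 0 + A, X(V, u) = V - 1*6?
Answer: 1679616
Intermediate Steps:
X(V, u) = -6 + V (X(V, u) = V - 6 = -6 + V)
d(A) = A
J = 36 (J = ((-6 + 0) + ((1 - 2) + 1))**2 = (-6 + (-1 + 1))**2 = (-6 + 0)**2 = (-6)**2 = 36)
J**4 = 36**4 = 1679616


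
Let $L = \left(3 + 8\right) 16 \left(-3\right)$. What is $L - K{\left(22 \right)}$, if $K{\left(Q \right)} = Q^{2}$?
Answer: $-1012$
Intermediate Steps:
$L = -528$ ($L = 11 \cdot 16 \left(-3\right) = 176 \left(-3\right) = -528$)
$L - K{\left(22 \right)} = -528 - 22^{2} = -528 - 484 = -1012$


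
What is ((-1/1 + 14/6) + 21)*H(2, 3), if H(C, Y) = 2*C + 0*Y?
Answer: 268/3 ≈ 89.333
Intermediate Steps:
H(C, Y) = 2*C (H(C, Y) = 2*C + 0 = 2*C)
((-1/1 + 14/6) + 21)*H(2, 3) = ((-1/1 + 14/6) + 21)*(2*2) = ((-1*1 + 14*(1/6)) + 21)*4 = ((-1 + 7/3) + 21)*4 = (4/3 + 21)*4 = (67/3)*4 = 268/3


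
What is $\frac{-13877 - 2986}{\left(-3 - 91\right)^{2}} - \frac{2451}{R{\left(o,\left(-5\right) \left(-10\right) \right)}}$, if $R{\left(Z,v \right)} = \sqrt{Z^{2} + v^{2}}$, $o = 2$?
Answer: $- \frac{16863}{8836} - \frac{2451 \sqrt{626}}{1252} \approx -50.889$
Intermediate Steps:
$\frac{-13877 - 2986}{\left(-3 - 91\right)^{2}} - \frac{2451}{R{\left(o,\left(-5\right) \left(-10\right) \right)}} = \frac{-13877 - 2986}{\left(-3 - 91\right)^{2}} - \frac{2451}{\sqrt{2^{2} + \left(\left(-5\right) \left(-10\right)\right)^{2}}} = \frac{-13877 - 2986}{\left(-94\right)^{2}} - \frac{2451}{\sqrt{4 + 50^{2}}} = - \frac{16863}{8836} - \frac{2451}{\sqrt{4 + 2500}} = \left(-16863\right) \frac{1}{8836} - \frac{2451}{\sqrt{2504}} = - \frac{16863}{8836} - \frac{2451}{2 \sqrt{626}} = - \frac{16863}{8836} - 2451 \frac{\sqrt{626}}{1252} = - \frac{16863}{8836} - \frac{2451 \sqrt{626}}{1252}$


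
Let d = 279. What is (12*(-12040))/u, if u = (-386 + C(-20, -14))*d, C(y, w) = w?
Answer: 602/465 ≈ 1.2946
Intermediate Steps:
u = -111600 (u = (-386 - 14)*279 = -400*279 = -111600)
(12*(-12040))/u = (12*(-12040))/(-111600) = -144480*(-1/111600) = 602/465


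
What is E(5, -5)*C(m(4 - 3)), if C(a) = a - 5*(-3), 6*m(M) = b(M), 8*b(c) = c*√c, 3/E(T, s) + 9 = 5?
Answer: -721/64 ≈ -11.266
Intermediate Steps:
E(T, s) = -¾ (E(T, s) = 3/(-9 + 5) = 3/(-4) = 3*(-¼) = -¾)
b(c) = c^(3/2)/8 (b(c) = (c*√c)/8 = c^(3/2)/8)
m(M) = M^(3/2)/48 (m(M) = (M^(3/2)/8)/6 = M^(3/2)/48)
C(a) = 15 + a (C(a) = a + 15 = 15 + a)
E(5, -5)*C(m(4 - 3)) = -3*(15 + (4 - 3)^(3/2)/48)/4 = -3*(15 + 1^(3/2)/48)/4 = -3*(15 + (1/48)*1)/4 = -3*(15 + 1/48)/4 = -¾*721/48 = -721/64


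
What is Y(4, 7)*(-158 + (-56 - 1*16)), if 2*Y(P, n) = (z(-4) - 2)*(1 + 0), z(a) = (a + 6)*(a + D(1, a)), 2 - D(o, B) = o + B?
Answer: 0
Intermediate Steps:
D(o, B) = 2 - B - o (D(o, B) = 2 - (o + B) = 2 - (B + o) = 2 + (-B - o) = 2 - B - o)
z(a) = 6 + a (z(a) = (a + 6)*(a + (2 - a - 1*1)) = (6 + a)*(a + (2 - a - 1)) = (6 + a)*(a + (1 - a)) = (6 + a)*1 = 6 + a)
Y(P, n) = 0 (Y(P, n) = (((6 - 4) - 2)*(1 + 0))/2 = ((2 - 2)*1)/2 = (0*1)/2 = (1/2)*0 = 0)
Y(4, 7)*(-158 + (-56 - 1*16)) = 0*(-158 + (-56 - 1*16)) = 0*(-158 + (-56 - 16)) = 0*(-158 - 72) = 0*(-230) = 0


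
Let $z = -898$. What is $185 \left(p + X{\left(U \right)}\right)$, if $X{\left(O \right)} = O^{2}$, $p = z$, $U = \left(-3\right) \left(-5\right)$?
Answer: $-124505$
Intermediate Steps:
$U = 15$
$p = -898$
$185 \left(p + X{\left(U \right)}\right) = 185 \left(-898 + 15^{2}\right) = 185 \left(-898 + 225\right) = 185 \left(-673\right) = -124505$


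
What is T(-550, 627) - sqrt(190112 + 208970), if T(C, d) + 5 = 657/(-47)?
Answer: -892/47 - sqrt(399082) ≈ -650.71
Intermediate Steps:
T(C, d) = -892/47 (T(C, d) = -5 + 657/(-47) = -5 + 657*(-1/47) = -5 - 657/47 = -892/47)
T(-550, 627) - sqrt(190112 + 208970) = -892/47 - sqrt(190112 + 208970) = -892/47 - sqrt(399082)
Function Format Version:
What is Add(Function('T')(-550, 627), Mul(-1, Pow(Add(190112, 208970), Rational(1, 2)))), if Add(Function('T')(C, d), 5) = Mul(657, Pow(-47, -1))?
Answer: Add(Rational(-892, 47), Mul(-1, Pow(399082, Rational(1, 2)))) ≈ -650.71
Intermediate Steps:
Function('T')(C, d) = Rational(-892, 47) (Function('T')(C, d) = Add(-5, Mul(657, Pow(-47, -1))) = Add(-5, Mul(657, Rational(-1, 47))) = Add(-5, Rational(-657, 47)) = Rational(-892, 47))
Add(Function('T')(-550, 627), Mul(-1, Pow(Add(190112, 208970), Rational(1, 2)))) = Add(Rational(-892, 47), Mul(-1, Pow(Add(190112, 208970), Rational(1, 2)))) = Add(Rational(-892, 47), Mul(-1, Pow(399082, Rational(1, 2))))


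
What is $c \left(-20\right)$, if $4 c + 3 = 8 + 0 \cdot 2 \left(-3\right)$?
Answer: $-25$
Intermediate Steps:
$c = \frac{5}{4}$ ($c = - \frac{3}{4} + \frac{8 + 0 \cdot 2 \left(-3\right)}{4} = - \frac{3}{4} + \frac{8 + 0 \left(-3\right)}{4} = - \frac{3}{4} + \frac{8 + 0}{4} = - \frac{3}{4} + \frac{1}{4} \cdot 8 = - \frac{3}{4} + 2 = \frac{5}{4} \approx 1.25$)
$c \left(-20\right) = \frac{5}{4} \left(-20\right) = -25$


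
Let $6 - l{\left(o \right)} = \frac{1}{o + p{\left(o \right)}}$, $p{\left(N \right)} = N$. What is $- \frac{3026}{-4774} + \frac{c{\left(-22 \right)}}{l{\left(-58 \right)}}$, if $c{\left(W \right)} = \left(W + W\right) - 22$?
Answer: $- \frac{17220311}{1663739} \approx -10.35$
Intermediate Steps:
$l{\left(o \right)} = 6 - \frac{1}{2 o}$ ($l{\left(o \right)} = 6 - \frac{1}{o + o} = 6 - \frac{1}{2 o}$)
$c{\left(W \right)} = -22 + 2 W$ ($c{\left(W \right)} = 2 W - 22 = -22 + 2 W$)
$- \frac{3026}{-4774} + \frac{c{\left(-22 \right)}}{l{\left(-58 \right)}} = - \frac{3026}{-4774} + \frac{-22 + 2 \left(-22\right)}{6 - \frac{1}{2 \left(-58\right)}} = \left(-3026\right) \left(- \frac{1}{4774}\right) + \frac{-22 - 44}{6 - - \frac{1}{116}} = \frac{1513}{2387} - \frac{66}{6 + \frac{1}{116}} = \frac{1513}{2387} - \frac{66}{\frac{697}{116}} = \frac{1513}{2387} - \frac{7656}{697} = - \frac{17220311}{1663739}$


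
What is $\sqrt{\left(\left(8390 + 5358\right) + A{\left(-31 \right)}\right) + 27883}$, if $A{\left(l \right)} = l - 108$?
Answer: $2 \sqrt{10373} \approx 203.7$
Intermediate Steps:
$A{\left(l \right)} = -108 + l$
$\sqrt{\left(\left(8390 + 5358\right) + A{\left(-31 \right)}\right) + 27883} = \sqrt{\left(\left(8390 + 5358\right) - 139\right) + 27883} = \sqrt{\left(13748 - 139\right) + 27883} = \sqrt{13609 + 27883} = \sqrt{41492} = 2 \sqrt{10373}$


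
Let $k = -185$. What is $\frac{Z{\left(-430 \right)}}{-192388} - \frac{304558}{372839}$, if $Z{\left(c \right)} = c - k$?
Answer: $- \frac{8357422707}{10247107076} \approx -0.81559$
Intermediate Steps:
$Z{\left(c \right)} = 185 + c$ ($Z{\left(c \right)} = c - -185 = c + 185 = 185 + c$)
$\frac{Z{\left(-430 \right)}}{-192388} - \frac{304558}{372839} = \frac{185 - 430}{-192388} - \frac{304558}{372839} = \left(-245\right) \left(- \frac{1}{192388}\right) - \frac{304558}{372839} = \frac{35}{27484} - \frac{304558}{372839} = - \frac{8357422707}{10247107076}$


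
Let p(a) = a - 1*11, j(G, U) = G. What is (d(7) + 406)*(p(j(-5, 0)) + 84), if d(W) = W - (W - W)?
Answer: 28084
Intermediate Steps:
p(a) = -11 + a (p(a) = a - 11 = -11 + a)
d(W) = W (d(W) = W - 1*0 = W + 0 = W)
(d(7) + 406)*(p(j(-5, 0)) + 84) = (7 + 406)*((-11 - 5) + 84) = 413*(-16 + 84) = 413*68 = 28084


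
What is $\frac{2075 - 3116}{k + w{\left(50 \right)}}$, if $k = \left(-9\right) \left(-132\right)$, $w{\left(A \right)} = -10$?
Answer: $- \frac{1041}{1178} \approx -0.8837$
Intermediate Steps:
$k = 1188$
$\frac{2075 - 3116}{k + w{\left(50 \right)}} = \frac{2075 - 3116}{1188 - 10} = - \frac{1041}{1178}$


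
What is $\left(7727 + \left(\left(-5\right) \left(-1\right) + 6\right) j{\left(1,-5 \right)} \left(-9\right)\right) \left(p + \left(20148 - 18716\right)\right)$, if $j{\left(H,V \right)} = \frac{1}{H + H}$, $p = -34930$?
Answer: $-257180895$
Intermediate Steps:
$j{\left(H,V \right)} = \frac{1}{2 H}$
$\left(7727 + \left(\left(-5\right) \left(-1\right) + 6\right) j{\left(1,-5 \right)} \left(-9\right)\right) \left(p + \left(20148 - 18716\right)\right) = \left(7727 + \left(\left(-5\right) \left(-1\right) + 6\right) \frac{1}{2 \cdot 1} \left(-9\right)\right) \left(-34930 + \left(20148 - 18716\right)\right) = \left(7727 + \left(5 + 6\right) \frac{1}{2} \cdot 1 \left(-9\right)\right) \left(-34930 + \left(20148 - 18716\right)\right) = \left(7727 + 11 \cdot \frac{1}{2} \left(-9\right)\right) \left(-34930 + 1432\right) = \left(7727 + \frac{11}{2} \left(-9\right)\right) \left(-33498\right) = \left(7727 - \frac{99}{2}\right) \left(-33498\right) = \frac{15355}{2} \left(-33498\right) = -257180895$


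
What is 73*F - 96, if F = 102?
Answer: 7350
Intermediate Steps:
73*F - 96 = 73*102 - 96 = 7446 - 96 = 7350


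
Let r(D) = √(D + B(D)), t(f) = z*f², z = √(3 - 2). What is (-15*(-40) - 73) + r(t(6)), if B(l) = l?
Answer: 527 + 6*√2 ≈ 535.49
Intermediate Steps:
z = 1 (z = √1 = 1)
t(f) = f² (t(f) = 1*f² = f²)
r(D) = √2*√D (r(D) = √(D + D) = √(2*D) = √2*√D)
(-15*(-40) - 73) + r(t(6)) = (-15*(-40) - 73) + √2*√(6²) = (600 - 73) + √2*√36 = 527 + √2*6 = 527 + 6*√2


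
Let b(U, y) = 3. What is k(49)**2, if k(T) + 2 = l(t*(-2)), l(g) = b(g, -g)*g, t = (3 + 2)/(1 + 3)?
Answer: 361/4 ≈ 90.250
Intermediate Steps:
t = 5/4 ≈ 1.2500
l(g) = 3*g
k(T) = -19/2 (k(T) = -2 + 3*((5/4)*(-2)) = -2 + 3*(-5/2) = -2 - 15/2 = -19/2)
k(49)**2 = (-19/2)**2 = 361/4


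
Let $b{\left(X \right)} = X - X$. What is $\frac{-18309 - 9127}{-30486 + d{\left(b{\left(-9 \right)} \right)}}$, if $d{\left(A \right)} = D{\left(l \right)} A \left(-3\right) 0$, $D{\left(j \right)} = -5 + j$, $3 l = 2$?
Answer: $\frac{13718}{15243} \approx 0.89995$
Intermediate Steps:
$l = \frac{2}{3}$ ($l = \frac{1}{3} \cdot 2 = \frac{2}{3} \approx 0.66667$)
$b{\left(X \right)} = 0$
$d{\left(A \right)} = 0$ ($d{\left(A \right)} = \left(-5 + \frac{2}{3}\right) A \left(-3\right) 0 = - \frac{13 A}{3} \left(-3\right) 0 = 13 A 0 = 0$)
$\frac{-18309 - 9127}{-30486 + d{\left(b{\left(-9 \right)} \right)}} = \frac{-18309 - 9127}{-30486 + 0} = - \frac{27436}{-30486} = \left(-27436\right) \left(- \frac{1}{30486}\right) = \frac{13718}{15243}$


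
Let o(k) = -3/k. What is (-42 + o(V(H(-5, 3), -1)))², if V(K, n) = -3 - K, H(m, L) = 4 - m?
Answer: 27889/16 ≈ 1743.1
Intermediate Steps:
(-42 + o(V(H(-5, 3), -1)))² = (-42 - 3/(-3 - (4 - 1*(-5))))² = (-42 - 3/(-3 - (4 + 5)))² = (-42 - 3/(-3 - 1*9))² = (-42 - 3/(-3 - 9))² = (-42 - 3/(-12))² = (-42 - 3*(-1/12))² = (-42 + ¼)² = (-167/4)² = 27889/16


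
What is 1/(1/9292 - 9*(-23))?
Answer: 9292/1923445 ≈ 0.0048309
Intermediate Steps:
1/(1/9292 - 9*(-23)) = 1/(1/9292 + 207) = 1/(1923445/9292) = 9292/1923445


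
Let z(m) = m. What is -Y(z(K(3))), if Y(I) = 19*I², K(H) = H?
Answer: -171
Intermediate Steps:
-Y(z(K(3))) = -19*3² = -19*9 = -1*171 = -171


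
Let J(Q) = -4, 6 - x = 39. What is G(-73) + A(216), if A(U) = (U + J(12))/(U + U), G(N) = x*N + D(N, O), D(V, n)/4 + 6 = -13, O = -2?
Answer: 252017/108 ≈ 2333.5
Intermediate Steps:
x = -33 (x = 6 - 1*39 = 6 - 39 = -33)
D(V, n) = -76 (D(V, n) = -24 + 4*(-13) = -24 - 52 = -76)
G(N) = -76 - 33*N (G(N) = -33*N - 76 = -76 - 33*N)
A(U) = (-4 + U)/(2*U) (A(U) = (U - 4)/(U + U) = (-4 + U)/((2*U)) = (-4 + U)*(1/(2*U)) = (-4 + U)/(2*U))
G(-73) + A(216) = (-76 - 33*(-73)) + (1/2)*(-4 + 216)/216 = (-76 + 2409) + (1/2)*(1/216)*212 = 2333 + 53/108 = 252017/108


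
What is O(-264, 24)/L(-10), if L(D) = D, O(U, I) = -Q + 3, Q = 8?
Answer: ½ ≈ 0.50000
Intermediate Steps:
O(U, I) = -5 (O(U, I) = -1*8 + 3 = -8 + 3 = -5)
O(-264, 24)/L(-10) = -5/(-10) = -5*(-⅒) = ½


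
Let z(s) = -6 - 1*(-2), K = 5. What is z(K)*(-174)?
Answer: 696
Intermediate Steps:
z(s) = -4 (z(s) = -6 + 2 = -4)
z(K)*(-174) = -4*(-174) = 696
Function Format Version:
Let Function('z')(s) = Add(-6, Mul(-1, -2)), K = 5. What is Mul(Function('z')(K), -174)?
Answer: 696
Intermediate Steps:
Function('z')(s) = -4 (Function('z')(s) = Add(-6, 2) = -4)
Mul(Function('z')(K), -174) = Mul(-4, -174) = 696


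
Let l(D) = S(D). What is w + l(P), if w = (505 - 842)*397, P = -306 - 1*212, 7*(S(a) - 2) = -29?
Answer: -936538/7 ≈ -1.3379e+5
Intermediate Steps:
S(a) = -15/7 (S(a) = 2 + (⅐)*(-29) = 2 - 29/7 = -15/7)
P = -518 (P = -306 - 212 = -518)
l(D) = -15/7
w = -133789 (w = -337*397 = -133789)
w + l(P) = -133789 - 15/7 = -936538/7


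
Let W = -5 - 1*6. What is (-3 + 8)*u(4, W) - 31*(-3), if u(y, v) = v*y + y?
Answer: -107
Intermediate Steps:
W = -11 (W = -5 - 6 = -11)
u(y, v) = y + v*y
(-3 + 8)*u(4, W) - 31*(-3) = (-3 + 8)*(4*(1 - 11)) - 31*(-3) = 5*(4*(-10)) - 1*(-93) = 5*(-40) + 93 = -200 + 93 = -107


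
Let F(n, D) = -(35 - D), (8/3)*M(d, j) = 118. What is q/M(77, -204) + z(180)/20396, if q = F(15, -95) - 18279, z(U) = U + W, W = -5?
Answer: -1501848881/3610092 ≈ -416.01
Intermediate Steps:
M(d, j) = 177/4 (M(d, j) = (3/8)*118 = 177/4)
F(n, D) = -35 + D
z(U) = -5 + U (z(U) = U - 5 = -5 + U)
q = -18409 (q = (-35 - 95) - 18279 = -130 - 18279 = -18409)
q/M(77, -204) + z(180)/20396 = -18409/177/4 + (-5 + 180)/20396 = -18409*4/177 + 175*(1/20396) = -73636/177 + 175/20396 = -1501848881/3610092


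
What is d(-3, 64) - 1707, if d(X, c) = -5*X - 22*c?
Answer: -3100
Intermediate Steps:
d(X, c) = -22*c - 5*X
d(-3, 64) - 1707 = (-22*64 - 5*(-3)) - 1707 = (-1408 + 15) - 1707 = -1393 - 1707 = -3100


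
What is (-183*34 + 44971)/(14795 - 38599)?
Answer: -38749/23804 ≈ -1.6278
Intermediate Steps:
(-183*34 + 44971)/(14795 - 38599) = (-6222 + 44971)/(-23804) = 38749*(-1/23804) = -38749/23804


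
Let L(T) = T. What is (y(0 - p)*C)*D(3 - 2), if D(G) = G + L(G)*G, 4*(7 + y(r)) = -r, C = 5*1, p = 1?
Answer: -135/2 ≈ -67.500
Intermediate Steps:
C = 5
y(r) = -7 - r/4 (y(r) = -7 + (-r)/4 = -7 - r/4)
D(G) = G + G² (D(G) = G + G*G = G + G²)
(y(0 - p)*C)*D(3 - 2) = ((-7 - (0 - 1*1)/4)*5)*((3 - 2)*(1 + (3 - 2))) = ((-7 - (0 - 1)/4)*5)*(1*(1 + 1)) = ((-7 - ¼*(-1))*5)*(1*2) = ((-7 + ¼)*5)*2 = -27/4*5*2 = -135/4*2 = -135/2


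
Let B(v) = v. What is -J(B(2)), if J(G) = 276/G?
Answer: -138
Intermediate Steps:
-J(B(2)) = -276/2 = -1*138 = -138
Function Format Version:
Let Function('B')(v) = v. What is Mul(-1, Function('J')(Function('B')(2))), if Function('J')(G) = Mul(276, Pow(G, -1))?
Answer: -138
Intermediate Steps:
Mul(-1, Function('J')(Function('B')(2))) = Mul(-1, Mul(276, Pow(2, -1))) = Mul(-1, Mul(276, Rational(1, 2))) = Mul(-1, 138) = -138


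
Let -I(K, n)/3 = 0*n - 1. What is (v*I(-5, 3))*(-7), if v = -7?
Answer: 147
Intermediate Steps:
I(K, n) = 3 (I(K, n) = -3*(0*n - 1) = -3*(0 - 1) = -3*(-1) = 3)
(v*I(-5, 3))*(-7) = -7*3*(-7) = -21*(-7) = 147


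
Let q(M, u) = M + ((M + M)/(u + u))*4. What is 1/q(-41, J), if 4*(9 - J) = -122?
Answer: -79/3567 ≈ -0.022147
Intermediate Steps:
J = 79/2 (J = 9 - 1/4*(-122) = 9 + 61/2 = 79/2 ≈ 39.500)
q(M, u) = M + 4*M/u (q(M, u) = M + ((2*M)/((2*u)))*4 = M + ((2*M)*(1/(2*u)))*4 = M + (M/u)*4 = M + 4*M/u)
1/q(-41, J) = 1/(-41*(4 + 79/2)/79/2) = 1/(-41*2/79*87/2) = 1/(-3567/79) = -79/3567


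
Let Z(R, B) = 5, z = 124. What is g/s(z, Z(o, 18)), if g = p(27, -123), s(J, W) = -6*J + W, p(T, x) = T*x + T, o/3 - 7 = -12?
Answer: 3294/739 ≈ 4.4574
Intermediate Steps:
o = -15 (o = 21 + 3*(-12) = 21 - 36 = -15)
p(T, x) = T + T*x
s(J, W) = W - 6*J
g = -3294 (g = 27*(1 - 123) = 27*(-122) = -3294)
g/s(z, Z(o, 18)) = -3294/(5 - 6*124) = -3294/(5 - 744) = -3294/(-739) = -3294*(-1/739) = 3294/739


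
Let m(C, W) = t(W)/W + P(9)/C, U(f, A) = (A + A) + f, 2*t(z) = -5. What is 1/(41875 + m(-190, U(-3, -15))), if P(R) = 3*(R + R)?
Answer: 6270/262554943 ≈ 2.3881e-5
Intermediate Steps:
t(z) = -5/2 (t(z) = (1/2)*(-5) = -5/2)
U(f, A) = f + 2*A (U(f, A) = 2*A + f = f + 2*A)
P(R) = 6*R (P(R) = 3*(2*R) = 6*R)
m(C, W) = 54/C - 5/(2*W) (m(C, W) = -5/(2*W) + (6*9)/C = -5/(2*W) + 54/C = 54/C - 5/(2*W))
1/(41875 + m(-190, U(-3, -15))) = 1/(41875 + (54/(-190) - 5/(2*(-3 + 2*(-15))))) = 1/(41875 + (54*(-1/190) - 5/(2*(-3 - 30)))) = 1/(41875 + (-27/95 - 5/2/(-33))) = 1/(41875 + (-27/95 - 5/2*(-1/33))) = 1/(41875 + (-27/95 + 5/66)) = 1/(41875 - 1307/6270) = 1/(262554943/6270) = 6270/262554943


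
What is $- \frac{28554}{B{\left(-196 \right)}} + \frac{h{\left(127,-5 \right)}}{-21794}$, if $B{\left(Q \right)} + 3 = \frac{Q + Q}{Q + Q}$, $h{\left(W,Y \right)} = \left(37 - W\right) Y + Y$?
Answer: $\frac{311152493}{21794} \approx 14277.0$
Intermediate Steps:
$h{\left(W,Y \right)} = Y + Y \left(37 - W\right)$ ($h{\left(W,Y \right)} = Y \left(37 - W\right) + Y = Y + Y \left(37 - W\right)$)
$B{\left(Q \right)} = -2$ ($B{\left(Q \right)} = -3 + \frac{Q + Q}{Q + Q} = -3 + \frac{2 Q}{2 Q} = -3 + 2 Q \frac{1}{2 Q} = -3 + 1 = -2$)
$- \frac{28554}{B{\left(-196 \right)}} + \frac{h{\left(127,-5 \right)}}{-21794} = - \frac{28554}{-2} + \frac{\left(-5\right) \left(38 - 127\right)}{-21794} = \left(-28554\right) \left(- \frac{1}{2}\right) + - 5 \left(38 - 127\right) \left(- \frac{1}{21794}\right) = 14277 + \left(-5\right) \left(-89\right) \left(- \frac{1}{21794}\right) = 14277 + 445 \left(- \frac{1}{21794}\right) = 14277 - \frac{445}{21794} = \frac{311152493}{21794}$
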